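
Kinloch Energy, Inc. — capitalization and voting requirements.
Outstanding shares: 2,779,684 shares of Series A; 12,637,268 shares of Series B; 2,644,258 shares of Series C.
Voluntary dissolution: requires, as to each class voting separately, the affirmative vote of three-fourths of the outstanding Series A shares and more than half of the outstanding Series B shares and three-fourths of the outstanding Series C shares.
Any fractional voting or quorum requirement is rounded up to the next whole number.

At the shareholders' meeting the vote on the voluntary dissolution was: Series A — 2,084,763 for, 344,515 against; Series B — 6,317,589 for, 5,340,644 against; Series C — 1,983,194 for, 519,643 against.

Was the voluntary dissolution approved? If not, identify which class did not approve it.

Not approved — the Series B shares did not give the required vote.

Series A: 3/4 of 2779684 = 2084763; 2,084,763 required, 2,084,763 in favor — approved.
Series B: a majority of 12637268 is 6318635; 6,318,635 required, 6,317,589 in favor — not approved.
Series C: 3/4 of 2644258 = 1983193.50, rounded up to 1983194; 1,983,194 required, 1,983,194 in favor — approved.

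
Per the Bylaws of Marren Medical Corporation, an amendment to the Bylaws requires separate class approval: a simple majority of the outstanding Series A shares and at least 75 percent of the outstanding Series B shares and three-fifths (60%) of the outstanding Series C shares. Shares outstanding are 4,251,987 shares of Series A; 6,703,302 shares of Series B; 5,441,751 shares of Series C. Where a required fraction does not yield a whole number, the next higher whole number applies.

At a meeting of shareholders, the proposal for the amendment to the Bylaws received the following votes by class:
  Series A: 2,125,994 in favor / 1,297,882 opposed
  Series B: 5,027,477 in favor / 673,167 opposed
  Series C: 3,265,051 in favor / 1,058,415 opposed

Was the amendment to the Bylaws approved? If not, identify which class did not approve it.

Approved — every class gave the required vote.

Series A: a majority of 4251987 is 2125994; 2,125,994 required, 2,125,994 in favor — approved.
Series B: 3/4 of 6703302 = 5027476.50, rounded up to 5027477; 5,027,477 required, 5,027,477 in favor — approved.
Series C: 3/5 of 5441751 = 3265050.60, rounded up to 3265051; 3,265,051 required, 3,265,051 in favor — approved.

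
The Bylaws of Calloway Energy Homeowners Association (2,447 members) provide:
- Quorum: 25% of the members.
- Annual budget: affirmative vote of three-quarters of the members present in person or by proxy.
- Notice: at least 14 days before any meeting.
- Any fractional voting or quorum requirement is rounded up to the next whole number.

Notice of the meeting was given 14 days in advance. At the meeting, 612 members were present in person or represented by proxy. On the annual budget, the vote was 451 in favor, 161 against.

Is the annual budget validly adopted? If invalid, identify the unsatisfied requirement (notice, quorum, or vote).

Notice: 14 days given; 14 required. Satisfied.
Quorum: 25% of 2,447 = 611.75, rounded up to 612; 612 present. Satisfied.
Vote: requires three-fourths of those present (612); 3/4 of 612 = 459, so 459 needed; 451 in favor. Not satisfied.

Invalid — vote requirement not satisfied.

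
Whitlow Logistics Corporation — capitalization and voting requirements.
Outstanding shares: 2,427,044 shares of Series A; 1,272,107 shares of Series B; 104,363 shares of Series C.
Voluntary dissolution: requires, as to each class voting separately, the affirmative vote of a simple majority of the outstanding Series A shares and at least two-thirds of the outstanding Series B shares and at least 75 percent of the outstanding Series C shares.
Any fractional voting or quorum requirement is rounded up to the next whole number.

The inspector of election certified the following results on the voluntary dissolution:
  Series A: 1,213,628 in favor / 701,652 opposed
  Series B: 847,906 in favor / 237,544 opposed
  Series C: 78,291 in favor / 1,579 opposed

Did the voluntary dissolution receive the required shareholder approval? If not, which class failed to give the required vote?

Not approved — the Series B shares did not give the required vote.

Series A: a majority of 2427044 is 1213523; 1,213,523 required, 1,213,628 in favor — approved.
Series B: 2/3 of 1272107 = 848071.33, rounded up to 848072; 848,072 required, 847,906 in favor — not approved.
Series C: 3/4 of 104363 = 78272.25, rounded up to 78273; 78,273 required, 78,291 in favor — approved.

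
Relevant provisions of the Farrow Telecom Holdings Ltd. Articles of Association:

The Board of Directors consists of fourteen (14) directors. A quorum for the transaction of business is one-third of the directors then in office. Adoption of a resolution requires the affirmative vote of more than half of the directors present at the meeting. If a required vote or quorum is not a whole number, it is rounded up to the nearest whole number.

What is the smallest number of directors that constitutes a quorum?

1/3 of 14 = 4.67, rounded up to 5.

5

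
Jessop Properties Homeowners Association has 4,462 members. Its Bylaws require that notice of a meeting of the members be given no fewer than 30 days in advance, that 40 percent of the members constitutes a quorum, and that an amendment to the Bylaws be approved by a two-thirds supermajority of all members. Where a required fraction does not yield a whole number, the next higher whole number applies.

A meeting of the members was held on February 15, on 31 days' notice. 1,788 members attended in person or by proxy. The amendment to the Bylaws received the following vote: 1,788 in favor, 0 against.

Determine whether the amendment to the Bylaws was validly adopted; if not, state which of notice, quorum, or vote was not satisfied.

Notice: 31 days given; 30 required. Satisfied.
Quorum: 40% of 4,462 = 1,784.80, rounded up to 1,785; 1,788 present. Satisfied.
Vote: requires two-thirds of all members (4,462); 2/3 of 4462 = 2974.67, rounded up to 2975, so 2,975 needed; 1,788 in favor. Not satisfied.

Invalid — vote requirement not satisfied.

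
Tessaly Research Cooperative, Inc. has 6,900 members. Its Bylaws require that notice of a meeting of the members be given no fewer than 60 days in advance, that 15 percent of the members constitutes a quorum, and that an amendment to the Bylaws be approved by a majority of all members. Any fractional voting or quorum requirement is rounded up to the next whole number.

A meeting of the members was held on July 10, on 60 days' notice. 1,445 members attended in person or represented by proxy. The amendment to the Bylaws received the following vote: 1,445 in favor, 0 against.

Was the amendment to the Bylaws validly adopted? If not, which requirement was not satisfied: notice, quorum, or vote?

Invalid — vote requirement not satisfied.

Notice: 60 days given; 60 required. Satisfied.
Quorum: 15% of 6,900 = 1,035; 1,445 present. Satisfied.
Vote: requires a majority of all members (6,900); a majority of 6900 is 3451, so 3,451 needed; 1,445 in favor. Not satisfied.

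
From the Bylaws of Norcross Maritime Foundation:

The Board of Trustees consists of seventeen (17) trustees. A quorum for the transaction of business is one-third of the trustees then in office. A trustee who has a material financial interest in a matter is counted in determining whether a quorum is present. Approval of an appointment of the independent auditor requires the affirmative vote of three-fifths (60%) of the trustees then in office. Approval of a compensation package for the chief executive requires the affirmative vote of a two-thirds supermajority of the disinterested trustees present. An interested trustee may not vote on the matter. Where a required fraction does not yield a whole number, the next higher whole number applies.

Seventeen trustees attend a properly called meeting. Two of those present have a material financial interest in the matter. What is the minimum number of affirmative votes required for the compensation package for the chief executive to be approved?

10

The compensation package for the chief executive requires two-thirds of the disinterested trustees present (17 − 2 = 15).
2/3 of 15 = 10.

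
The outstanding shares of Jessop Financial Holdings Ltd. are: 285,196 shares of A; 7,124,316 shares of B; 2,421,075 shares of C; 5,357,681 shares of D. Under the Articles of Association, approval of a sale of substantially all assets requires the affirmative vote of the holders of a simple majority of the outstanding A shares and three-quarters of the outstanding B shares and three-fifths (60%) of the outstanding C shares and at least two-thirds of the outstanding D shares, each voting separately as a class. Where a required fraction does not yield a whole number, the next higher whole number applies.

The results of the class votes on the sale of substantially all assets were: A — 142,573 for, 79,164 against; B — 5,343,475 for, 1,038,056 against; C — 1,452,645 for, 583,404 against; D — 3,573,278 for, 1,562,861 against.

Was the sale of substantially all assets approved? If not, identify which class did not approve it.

Not approved — the A shares did not give the required vote.

A: a majority of 285196 is 142599; 142,599 required, 142,573 in favor — not approved.
B: 3/4 of 7124316 = 5343237; 5,343,237 required, 5,343,475 in favor — approved.
C: 3/5 of 2421075 = 1452645; 1,452,645 required, 1,452,645 in favor — approved.
D: 2/3 of 5357681 = 3571787.33, rounded up to 3571788; 3,571,788 required, 3,573,278 in favor — approved.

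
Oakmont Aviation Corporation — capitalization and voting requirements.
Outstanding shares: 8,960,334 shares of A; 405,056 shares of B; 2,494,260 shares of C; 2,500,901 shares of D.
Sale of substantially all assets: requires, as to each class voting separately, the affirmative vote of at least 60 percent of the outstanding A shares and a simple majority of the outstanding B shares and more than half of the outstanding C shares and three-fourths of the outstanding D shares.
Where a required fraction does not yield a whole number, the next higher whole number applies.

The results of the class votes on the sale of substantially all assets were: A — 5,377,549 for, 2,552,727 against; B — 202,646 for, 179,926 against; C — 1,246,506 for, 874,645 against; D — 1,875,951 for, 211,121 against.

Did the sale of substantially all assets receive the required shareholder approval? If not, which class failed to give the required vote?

Not approved — the C shares did not give the required vote.

A: 3/5 of 8960334 = 5376200.40, rounded up to 5376201; 5,376,201 required, 5,377,549 in favor — approved.
B: a majority of 405056 is 202529; 202,529 required, 202,646 in favor — approved.
C: a majority of 2494260 is 1247131; 1,247,131 required, 1,246,506 in favor — not approved.
D: 3/4 of 2500901 = 1875675.75, rounded up to 1875676; 1,875,676 required, 1,875,951 in favor — approved.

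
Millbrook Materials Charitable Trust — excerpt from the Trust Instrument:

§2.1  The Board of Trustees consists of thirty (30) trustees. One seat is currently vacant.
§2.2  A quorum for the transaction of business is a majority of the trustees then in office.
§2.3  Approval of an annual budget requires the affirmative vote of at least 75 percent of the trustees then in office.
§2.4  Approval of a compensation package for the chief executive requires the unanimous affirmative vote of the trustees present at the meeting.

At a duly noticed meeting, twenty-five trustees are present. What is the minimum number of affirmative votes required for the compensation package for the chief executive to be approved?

25

The compensation package for the chief executive requires the unanimous vote of the trustees present (25).
Unanimous means all 25.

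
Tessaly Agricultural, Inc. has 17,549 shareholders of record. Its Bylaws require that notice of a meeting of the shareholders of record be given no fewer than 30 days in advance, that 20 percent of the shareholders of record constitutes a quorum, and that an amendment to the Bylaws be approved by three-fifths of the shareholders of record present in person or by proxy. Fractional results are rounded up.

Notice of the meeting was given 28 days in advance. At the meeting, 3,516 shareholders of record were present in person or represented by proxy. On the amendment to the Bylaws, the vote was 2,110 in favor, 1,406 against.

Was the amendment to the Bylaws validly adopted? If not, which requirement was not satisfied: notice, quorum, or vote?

Invalid — notice requirement not satisfied.

Notice: 28 days given; 30 required. Not satisfied.
Quorum: 20% of 17,549 = 3,509.80, rounded up to 3,510; 3,516 present. Satisfied.
Vote: requires three-fifths of those present (3,516); 3/5 of 3516 = 2109.60, rounded up to 2110, so 2,110 needed; 2,110 in favor. Satisfied.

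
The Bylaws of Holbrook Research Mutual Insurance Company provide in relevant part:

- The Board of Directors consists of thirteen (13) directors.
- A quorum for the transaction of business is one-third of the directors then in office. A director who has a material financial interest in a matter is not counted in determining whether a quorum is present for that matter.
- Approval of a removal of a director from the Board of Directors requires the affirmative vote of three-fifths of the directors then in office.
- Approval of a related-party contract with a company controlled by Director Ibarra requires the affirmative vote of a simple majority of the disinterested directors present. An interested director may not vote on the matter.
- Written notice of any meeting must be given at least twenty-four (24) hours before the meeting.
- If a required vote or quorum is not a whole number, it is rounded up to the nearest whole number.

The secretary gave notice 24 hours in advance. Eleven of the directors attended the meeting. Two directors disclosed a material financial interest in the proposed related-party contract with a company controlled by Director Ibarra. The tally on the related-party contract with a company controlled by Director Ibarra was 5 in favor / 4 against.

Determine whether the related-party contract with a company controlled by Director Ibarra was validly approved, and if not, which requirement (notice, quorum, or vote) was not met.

Valid — all requirements satisfied.

Notice: 24 hours given; 24 required (24 ≥ 24). Satisfied.
Quorum: 11 present, but the 2 interested directors do not count, leaving 9. Quorum is 5. Satisfied.
Vote: the related-party contract with a company controlled by Director Ibarra requires a majority of the disinterested directors present (11 − 2 = 9). A majority of 9 is 5, so 5 affirmative votes are needed; 5 voted in favor. Satisfied.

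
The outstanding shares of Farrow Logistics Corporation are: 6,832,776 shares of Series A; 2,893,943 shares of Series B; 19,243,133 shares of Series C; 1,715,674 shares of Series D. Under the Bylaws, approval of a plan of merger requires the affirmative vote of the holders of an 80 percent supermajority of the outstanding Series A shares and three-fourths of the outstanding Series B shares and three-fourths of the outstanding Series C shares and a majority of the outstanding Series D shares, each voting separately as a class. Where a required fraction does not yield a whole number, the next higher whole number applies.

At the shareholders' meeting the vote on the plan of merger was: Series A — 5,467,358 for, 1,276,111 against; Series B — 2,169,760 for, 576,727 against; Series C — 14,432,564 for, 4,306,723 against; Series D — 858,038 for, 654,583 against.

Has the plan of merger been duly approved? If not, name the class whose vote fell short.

Series A: 4/5 of 6832776 = 5466220.80, rounded up to 5466221; 5,466,221 required, 5,467,358 in favor — approved.
Series B: 3/4 of 2893943 = 2170457.25, rounded up to 2170458; 2,170,458 required, 2,169,760 in favor — not approved.
Series C: 3/4 of 19243133 = 14432349.75, rounded up to 14432350; 14,432,350 required, 14,432,564 in favor — approved.
Series D: a majority of 1715674 is 857838; 857,838 required, 858,038 in favor — approved.

Not approved — the Series B shares did not give the required vote.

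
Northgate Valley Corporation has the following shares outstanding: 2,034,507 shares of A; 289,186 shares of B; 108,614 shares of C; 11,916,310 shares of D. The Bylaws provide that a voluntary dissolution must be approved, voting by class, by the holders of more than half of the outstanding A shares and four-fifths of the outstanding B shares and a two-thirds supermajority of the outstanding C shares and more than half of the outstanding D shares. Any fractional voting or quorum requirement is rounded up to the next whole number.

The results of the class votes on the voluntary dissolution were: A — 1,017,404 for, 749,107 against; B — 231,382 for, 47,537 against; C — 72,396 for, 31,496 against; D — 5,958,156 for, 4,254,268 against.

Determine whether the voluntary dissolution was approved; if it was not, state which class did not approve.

Not approved — the C shares did not give the required vote.

A: a majority of 2034507 is 1017254; 1,017,254 required, 1,017,404 in favor — approved.
B: 4/5 of 289186 = 231348.80, rounded up to 231349; 231,349 required, 231,382 in favor — approved.
C: 2/3 of 108614 = 72409.33, rounded up to 72410; 72,410 required, 72,396 in favor — not approved.
D: a majority of 11916310 is 5958156; 5,958,156 required, 5,958,156 in favor — approved.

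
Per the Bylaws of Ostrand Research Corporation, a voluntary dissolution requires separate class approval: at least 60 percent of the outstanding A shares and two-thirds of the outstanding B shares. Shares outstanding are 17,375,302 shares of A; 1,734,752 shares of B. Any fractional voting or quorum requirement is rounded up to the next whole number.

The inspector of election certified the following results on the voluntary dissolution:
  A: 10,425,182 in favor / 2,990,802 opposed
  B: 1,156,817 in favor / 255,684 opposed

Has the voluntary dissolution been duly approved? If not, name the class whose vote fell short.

Approved — every class gave the required vote.

A: 3/5 of 17375302 = 10425181.20, rounded up to 10425182; 10,425,182 required, 10,425,182 in favor — approved.
B: 2/3 of 1734752 = 1156501.33, rounded up to 1156502; 1,156,502 required, 1,156,817 in favor — approved.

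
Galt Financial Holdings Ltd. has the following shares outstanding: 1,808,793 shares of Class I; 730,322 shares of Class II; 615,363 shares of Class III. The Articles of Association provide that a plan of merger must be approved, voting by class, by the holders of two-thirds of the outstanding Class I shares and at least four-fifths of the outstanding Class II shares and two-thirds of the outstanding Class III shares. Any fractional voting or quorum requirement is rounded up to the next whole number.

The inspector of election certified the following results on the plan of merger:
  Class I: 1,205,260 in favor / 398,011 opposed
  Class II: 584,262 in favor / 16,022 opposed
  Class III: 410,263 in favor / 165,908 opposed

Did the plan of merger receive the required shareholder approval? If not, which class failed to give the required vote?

Class I: 2/3 of 1808793 = 1205862; 1,205,862 required, 1,205,260 in favor — not approved.
Class II: 4/5 of 730322 = 584257.60, rounded up to 584258; 584,258 required, 584,262 in favor — approved.
Class III: 2/3 of 615363 = 410242; 410,242 required, 410,263 in favor — approved.

Not approved — the Class I shares did not give the required vote.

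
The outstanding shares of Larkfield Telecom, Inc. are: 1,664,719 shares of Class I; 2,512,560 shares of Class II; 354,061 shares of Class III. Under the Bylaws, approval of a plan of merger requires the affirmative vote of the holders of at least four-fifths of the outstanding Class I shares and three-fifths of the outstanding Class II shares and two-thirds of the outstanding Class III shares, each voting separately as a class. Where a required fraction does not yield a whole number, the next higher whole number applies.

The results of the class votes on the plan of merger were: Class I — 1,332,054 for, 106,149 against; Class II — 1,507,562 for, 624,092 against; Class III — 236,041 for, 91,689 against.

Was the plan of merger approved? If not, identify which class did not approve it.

Approved — every class gave the required vote.

Class I: 4/5 of 1664719 = 1331775.20, rounded up to 1331776; 1,331,776 required, 1,332,054 in favor — approved.
Class II: 3/5 of 2512560 = 1507536; 1,507,536 required, 1,507,562 in favor — approved.
Class III: 2/3 of 354061 = 236040.67, rounded up to 236041; 236,041 required, 236,041 in favor — approved.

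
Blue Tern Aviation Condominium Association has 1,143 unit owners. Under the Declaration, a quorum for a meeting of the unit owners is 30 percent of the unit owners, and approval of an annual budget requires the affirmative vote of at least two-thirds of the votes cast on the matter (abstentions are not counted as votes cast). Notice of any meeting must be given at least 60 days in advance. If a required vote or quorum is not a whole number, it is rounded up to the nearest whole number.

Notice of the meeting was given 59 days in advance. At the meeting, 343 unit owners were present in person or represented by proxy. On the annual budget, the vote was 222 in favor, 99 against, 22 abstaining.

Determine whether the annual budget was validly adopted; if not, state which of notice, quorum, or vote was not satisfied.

Invalid — notice requirement not satisfied.

Notice: 59 days given; 60 required. Not satisfied.
Quorum: 30% of 1,143 = 342.90, rounded up to 343; 343 present. Satisfied.
Vote: requires two-thirds of the votes cast (343 − 22 abstaining = 321); 2/3 of 321 = 214, so 214 needed; 222 in favor. Satisfied.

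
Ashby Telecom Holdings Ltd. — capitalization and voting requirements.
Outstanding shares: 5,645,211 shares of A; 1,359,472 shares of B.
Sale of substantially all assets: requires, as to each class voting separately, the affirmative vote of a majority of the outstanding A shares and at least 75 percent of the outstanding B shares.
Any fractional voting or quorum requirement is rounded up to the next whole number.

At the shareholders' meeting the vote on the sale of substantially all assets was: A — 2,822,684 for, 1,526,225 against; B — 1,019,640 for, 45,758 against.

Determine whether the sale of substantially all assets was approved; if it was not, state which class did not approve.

Approved — every class gave the required vote.

A: a majority of 5645211 is 2822606; 2,822,606 required, 2,822,684 in favor — approved.
B: 3/4 of 1359472 = 1019604; 1,019,604 required, 1,019,640 in favor — approved.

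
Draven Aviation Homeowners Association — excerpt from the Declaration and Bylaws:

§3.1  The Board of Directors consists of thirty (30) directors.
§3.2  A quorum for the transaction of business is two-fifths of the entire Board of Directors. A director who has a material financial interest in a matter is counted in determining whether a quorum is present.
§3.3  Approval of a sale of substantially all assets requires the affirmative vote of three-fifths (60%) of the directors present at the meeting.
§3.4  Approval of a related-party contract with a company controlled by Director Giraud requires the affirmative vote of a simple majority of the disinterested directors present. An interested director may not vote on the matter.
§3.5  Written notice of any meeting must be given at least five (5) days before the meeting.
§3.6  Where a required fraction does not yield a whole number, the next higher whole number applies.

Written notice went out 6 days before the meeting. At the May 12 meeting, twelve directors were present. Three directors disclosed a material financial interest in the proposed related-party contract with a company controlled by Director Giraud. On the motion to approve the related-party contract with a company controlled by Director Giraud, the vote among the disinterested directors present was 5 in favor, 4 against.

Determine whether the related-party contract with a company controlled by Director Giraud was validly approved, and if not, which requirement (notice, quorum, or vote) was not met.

Valid — all requirements satisfied.

Notice: 6 days given; 5 required (6 ≥ 5). Satisfied.
Quorum: 12 present (interested directors count toward quorum); quorum is 12. Satisfied.
Vote: the related-party contract with a company controlled by Director Giraud requires a majority of the disinterested directors present (12 − 3 = 9). A majority of 9 is 5, so 5 affirmative votes are needed; 5 voted in favor. Satisfied.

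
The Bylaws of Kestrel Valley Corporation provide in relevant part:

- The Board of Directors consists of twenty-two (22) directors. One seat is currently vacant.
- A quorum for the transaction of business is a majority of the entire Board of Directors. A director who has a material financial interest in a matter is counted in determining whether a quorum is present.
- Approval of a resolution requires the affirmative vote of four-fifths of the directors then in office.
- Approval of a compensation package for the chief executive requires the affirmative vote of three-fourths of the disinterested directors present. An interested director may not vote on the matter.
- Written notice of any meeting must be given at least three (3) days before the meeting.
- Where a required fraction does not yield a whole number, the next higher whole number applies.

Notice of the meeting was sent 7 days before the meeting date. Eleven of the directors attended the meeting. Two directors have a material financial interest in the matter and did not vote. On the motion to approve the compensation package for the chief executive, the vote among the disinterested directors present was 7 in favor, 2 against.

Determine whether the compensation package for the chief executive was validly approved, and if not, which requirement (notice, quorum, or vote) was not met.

Invalid — quorum requirement not satisfied.

Notice: 7 days given; 3 required (7 ≥ 3). Satisfied.
Quorum: 11 present (interested directors count toward quorum); quorum is 12. Not satisfied.
Vote: the compensation package for the chief executive requires three-fourths of the disinterested directors present (11 − 2 = 9). 3/4 of 9 = 6.75, rounded up to 7, so 7 affirmative votes are needed; 7 voted in favor. Satisfied. (Moot — without a quorum no business can be validly transacted.)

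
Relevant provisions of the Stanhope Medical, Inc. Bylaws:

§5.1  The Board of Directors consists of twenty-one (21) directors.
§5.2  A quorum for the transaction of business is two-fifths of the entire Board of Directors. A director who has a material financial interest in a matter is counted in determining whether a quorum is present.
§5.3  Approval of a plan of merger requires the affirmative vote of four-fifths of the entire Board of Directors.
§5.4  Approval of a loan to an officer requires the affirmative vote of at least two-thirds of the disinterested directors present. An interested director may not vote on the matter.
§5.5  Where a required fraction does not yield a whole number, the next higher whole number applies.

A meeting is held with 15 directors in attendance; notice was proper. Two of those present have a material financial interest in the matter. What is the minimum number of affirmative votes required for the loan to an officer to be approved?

The loan to an officer requires two-thirds of the disinterested directors present (15 − 2 = 13).
2/3 of 13 = 8.67, rounded up to 9.

9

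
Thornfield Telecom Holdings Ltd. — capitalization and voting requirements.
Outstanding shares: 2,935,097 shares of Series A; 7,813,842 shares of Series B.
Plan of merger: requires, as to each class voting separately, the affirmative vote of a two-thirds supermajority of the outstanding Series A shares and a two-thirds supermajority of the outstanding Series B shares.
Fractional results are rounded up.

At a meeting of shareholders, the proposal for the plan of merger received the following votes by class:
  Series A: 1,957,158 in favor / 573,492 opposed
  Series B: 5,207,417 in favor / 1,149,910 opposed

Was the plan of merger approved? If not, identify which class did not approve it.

Series A: 2/3 of 2935097 = 1956731.33, rounded up to 1956732; 1,956,732 required, 1,957,158 in favor — approved.
Series B: 2/3 of 7813842 = 5209228; 5,209,228 required, 5,207,417 in favor — not approved.

Not approved — the Series B shares did not give the required vote.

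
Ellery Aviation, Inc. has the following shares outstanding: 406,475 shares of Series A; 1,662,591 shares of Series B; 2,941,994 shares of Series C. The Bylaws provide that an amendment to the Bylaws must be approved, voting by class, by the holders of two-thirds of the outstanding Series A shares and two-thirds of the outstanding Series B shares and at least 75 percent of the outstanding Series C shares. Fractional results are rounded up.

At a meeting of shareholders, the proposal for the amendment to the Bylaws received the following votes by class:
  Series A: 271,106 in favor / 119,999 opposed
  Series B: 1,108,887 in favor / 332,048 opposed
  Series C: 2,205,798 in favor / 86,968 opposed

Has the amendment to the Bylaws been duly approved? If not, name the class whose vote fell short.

Series A: 2/3 of 406475 = 270983.33, rounded up to 270984; 270,984 required, 271,106 in favor — approved.
Series B: 2/3 of 1662591 = 1108394; 1,108,394 required, 1,108,887 in favor — approved.
Series C: 3/4 of 2941994 = 2206495.50, rounded up to 2206496; 2,206,496 required, 2,205,798 in favor — not approved.

Not approved — the Series C shares did not give the required vote.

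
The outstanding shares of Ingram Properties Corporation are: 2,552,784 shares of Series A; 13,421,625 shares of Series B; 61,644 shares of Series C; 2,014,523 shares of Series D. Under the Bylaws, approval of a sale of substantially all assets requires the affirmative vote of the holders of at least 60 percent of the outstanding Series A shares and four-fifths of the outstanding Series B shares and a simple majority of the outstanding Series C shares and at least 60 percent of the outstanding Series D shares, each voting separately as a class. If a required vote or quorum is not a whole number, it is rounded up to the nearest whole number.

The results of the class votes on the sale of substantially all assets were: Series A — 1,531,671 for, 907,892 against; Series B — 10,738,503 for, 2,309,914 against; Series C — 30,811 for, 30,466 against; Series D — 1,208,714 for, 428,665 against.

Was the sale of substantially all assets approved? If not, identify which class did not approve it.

Not approved — the Series C shares did not give the required vote.

Series A: 3/5 of 2552784 = 1531670.40, rounded up to 1531671; 1,531,671 required, 1,531,671 in favor — approved.
Series B: 4/5 of 13421625 = 10737300; 10,737,300 required, 10,738,503 in favor — approved.
Series C: a majority of 61644 is 30823; 30,823 required, 30,811 in favor — not approved.
Series D: 3/5 of 2014523 = 1208713.80, rounded up to 1208714; 1,208,714 required, 1,208,714 in favor — approved.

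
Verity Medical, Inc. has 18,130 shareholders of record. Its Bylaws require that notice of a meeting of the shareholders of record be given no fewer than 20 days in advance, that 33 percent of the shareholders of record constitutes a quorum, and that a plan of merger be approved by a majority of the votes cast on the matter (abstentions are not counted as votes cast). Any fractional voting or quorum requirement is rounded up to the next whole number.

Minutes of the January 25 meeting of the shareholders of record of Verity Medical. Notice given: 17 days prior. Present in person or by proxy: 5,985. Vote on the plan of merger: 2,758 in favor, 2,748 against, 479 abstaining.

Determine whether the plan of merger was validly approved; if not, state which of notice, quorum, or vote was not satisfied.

Notice: 17 days given; 20 required. Not satisfied.
Quorum: 33% of 18,130 = 5,982.90, rounded up to 5,983; 5,985 present. Satisfied.
Vote: requires a majority of the votes cast (5,985 − 479 abstaining = 5,506); a majority of 5506 is 2754, so 2,754 needed; 2,758 in favor. Satisfied.

Invalid — notice requirement not satisfied.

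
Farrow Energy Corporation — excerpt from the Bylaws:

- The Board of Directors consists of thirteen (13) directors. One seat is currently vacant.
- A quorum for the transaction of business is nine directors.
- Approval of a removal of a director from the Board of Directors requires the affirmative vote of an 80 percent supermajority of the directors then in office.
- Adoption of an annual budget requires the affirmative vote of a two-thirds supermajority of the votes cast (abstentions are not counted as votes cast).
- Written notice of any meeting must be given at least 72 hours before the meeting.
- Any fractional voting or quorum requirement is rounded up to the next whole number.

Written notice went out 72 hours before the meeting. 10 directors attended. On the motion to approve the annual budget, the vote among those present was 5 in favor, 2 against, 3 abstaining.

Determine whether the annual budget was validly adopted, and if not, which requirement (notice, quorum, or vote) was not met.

Valid — all requirements satisfied.

Notice: 72 hours given; 72 required (72 ≥ 72). Satisfied.
Quorum: 10 present; quorum is 9. Satisfied.
Vote: the annual budget requires two-thirds of the votes cast (10 present − 3 abstaining = 7). 2/3 of 7 = 4.67, rounded up to 5, so 5 affirmative votes are needed; 5 voted in favor. Satisfied.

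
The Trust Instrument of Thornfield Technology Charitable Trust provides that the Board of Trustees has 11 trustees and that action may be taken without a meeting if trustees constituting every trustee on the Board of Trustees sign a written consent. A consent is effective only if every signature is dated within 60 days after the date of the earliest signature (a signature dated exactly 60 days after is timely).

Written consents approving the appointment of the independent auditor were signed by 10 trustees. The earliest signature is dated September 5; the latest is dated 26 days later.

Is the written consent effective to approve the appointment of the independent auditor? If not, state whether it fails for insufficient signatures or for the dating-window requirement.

Not effective — insufficient signatures.

Signatures required: the unanimous vote of 11 — unanimous means all 11, so 11 needed; 10 signed. Insufficient.
Dating window: the latest signature is 26 days after the earliest; the limit is 60 days. Within the window.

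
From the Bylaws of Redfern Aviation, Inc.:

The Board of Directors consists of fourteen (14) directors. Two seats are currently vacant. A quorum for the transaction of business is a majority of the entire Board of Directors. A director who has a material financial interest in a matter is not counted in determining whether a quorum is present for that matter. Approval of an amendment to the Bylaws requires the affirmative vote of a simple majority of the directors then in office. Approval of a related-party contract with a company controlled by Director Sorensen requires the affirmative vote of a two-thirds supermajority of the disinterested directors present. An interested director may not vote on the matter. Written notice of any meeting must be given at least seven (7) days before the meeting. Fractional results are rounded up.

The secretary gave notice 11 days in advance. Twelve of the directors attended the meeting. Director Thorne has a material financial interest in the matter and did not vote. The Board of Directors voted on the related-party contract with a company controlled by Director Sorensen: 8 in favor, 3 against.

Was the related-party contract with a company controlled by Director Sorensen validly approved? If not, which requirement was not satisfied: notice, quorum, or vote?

Notice: 11 days given; 7 required (11 ≥ 7). Satisfied.
Quorum: 12 present, but the 1 interested director does not count, leaving 11. Quorum is 8. Satisfied.
Vote: the related-party contract with a company controlled by Director Sorensen requires two-thirds of the disinterested directors present (12 − 1 = 11). 2/3 of 11 = 7.33, rounded up to 8, so 8 affirmative votes are needed; 8 voted in favor. Satisfied.

Valid — all requirements satisfied.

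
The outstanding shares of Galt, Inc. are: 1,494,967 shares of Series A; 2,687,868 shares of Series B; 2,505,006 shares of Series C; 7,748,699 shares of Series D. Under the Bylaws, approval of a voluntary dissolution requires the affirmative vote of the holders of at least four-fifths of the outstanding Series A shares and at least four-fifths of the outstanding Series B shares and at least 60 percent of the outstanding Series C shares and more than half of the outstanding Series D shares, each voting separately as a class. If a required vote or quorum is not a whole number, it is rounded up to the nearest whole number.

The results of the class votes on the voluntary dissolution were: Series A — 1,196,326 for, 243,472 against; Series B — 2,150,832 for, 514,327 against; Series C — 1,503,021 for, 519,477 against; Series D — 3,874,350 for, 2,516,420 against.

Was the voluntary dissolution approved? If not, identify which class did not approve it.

Approved — every class gave the required vote.

Series A: 4/5 of 1494967 = 1195973.60, rounded up to 1195974; 1,195,974 required, 1,196,326 in favor — approved.
Series B: 4/5 of 2687868 = 2150294.40, rounded up to 2150295; 2,150,295 required, 2,150,832 in favor — approved.
Series C: 3/5 of 2505006 = 1503003.60, rounded up to 1503004; 1,503,004 required, 1,503,021 in favor — approved.
Series D: a majority of 7748699 is 3874350; 3,874,350 required, 3,874,350 in favor — approved.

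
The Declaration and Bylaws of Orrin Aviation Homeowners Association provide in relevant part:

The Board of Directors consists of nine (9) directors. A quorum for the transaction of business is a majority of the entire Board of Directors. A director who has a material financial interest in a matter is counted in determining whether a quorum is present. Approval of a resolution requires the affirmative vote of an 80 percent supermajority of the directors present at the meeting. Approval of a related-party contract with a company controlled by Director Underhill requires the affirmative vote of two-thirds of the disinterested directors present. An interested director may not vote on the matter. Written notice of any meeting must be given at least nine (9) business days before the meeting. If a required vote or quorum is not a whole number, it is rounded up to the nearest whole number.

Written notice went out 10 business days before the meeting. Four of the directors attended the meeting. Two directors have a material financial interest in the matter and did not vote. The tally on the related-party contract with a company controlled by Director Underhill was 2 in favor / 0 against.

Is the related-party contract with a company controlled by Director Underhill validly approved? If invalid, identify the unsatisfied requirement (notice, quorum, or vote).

Invalid — quorum requirement not satisfied.

Notice: 10 business days given; 9 required (10 ≥ 9). Satisfied.
Quorum: 4 present (interested directors count toward quorum); quorum is 5. Not satisfied.
Vote: the related-party contract with a company controlled by Director Underhill requires two-thirds of the disinterested directors present (4 − 2 = 2). 2/3 of 2 = 1.33, rounded up to 2, so 2 affirmative votes are needed; 2 voted in favor. Satisfied. (Moot — without a quorum no business can be validly transacted.)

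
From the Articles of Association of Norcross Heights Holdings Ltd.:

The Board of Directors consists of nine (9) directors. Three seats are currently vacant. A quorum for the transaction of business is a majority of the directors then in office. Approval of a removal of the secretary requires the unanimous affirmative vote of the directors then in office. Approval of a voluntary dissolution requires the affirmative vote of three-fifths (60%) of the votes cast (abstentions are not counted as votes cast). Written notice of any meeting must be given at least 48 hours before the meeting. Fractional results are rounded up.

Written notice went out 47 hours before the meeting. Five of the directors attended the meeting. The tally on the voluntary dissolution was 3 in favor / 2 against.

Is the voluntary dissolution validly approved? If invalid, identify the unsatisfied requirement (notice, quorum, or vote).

Notice: 47 hours given; 48 required (47 < 48). Not satisfied.
Quorum: 5 present; quorum is 4. Satisfied.
Vote: the voluntary dissolution requires three-fifths of the votes cast (5). 3/5 of 5 = 3, so 3 affirmative votes are needed; 3 voted in favor. Satisfied.

Invalid — notice requirement not satisfied.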